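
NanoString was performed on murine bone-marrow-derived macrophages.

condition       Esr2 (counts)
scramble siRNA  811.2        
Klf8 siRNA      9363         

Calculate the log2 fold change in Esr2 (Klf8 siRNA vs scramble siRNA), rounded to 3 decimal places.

3.529

Fold change = 9363 / 811.2 = 11.5422
log2(11.5422) = 3.5288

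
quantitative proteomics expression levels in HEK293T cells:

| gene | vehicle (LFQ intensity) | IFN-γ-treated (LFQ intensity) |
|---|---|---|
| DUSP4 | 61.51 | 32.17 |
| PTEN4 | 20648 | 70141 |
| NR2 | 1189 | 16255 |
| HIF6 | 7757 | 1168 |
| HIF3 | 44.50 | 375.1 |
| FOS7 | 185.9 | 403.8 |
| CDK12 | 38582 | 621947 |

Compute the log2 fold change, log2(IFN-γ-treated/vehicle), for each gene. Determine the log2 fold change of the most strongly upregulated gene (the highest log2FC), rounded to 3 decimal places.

4.011

log2(32.17/61.51) = -0.935  (DUSP4)
log2(70141/20648) = 1.764  (PTEN4)
log2(16255/1189) = 3.773  (NR2)
log2(1168/7757) = -2.731  (HIF6)
log2(375.1/44.50) = 3.075  (HIF3)
log2(403.8/185.9) = 1.119  (FOS7)
log2(621947/38582) = 4.011  (CDK12)
CDK12 is most strongly upregulated.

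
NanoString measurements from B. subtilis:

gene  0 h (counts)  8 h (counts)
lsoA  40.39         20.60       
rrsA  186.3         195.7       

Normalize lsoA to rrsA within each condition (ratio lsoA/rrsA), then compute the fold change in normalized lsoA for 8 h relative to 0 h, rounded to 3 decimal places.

lsoA/rrsA (0 h) = 40.39 / 186.3 = 0.2168
lsoA/rrsA (8 h) = 20.60 / 195.7 = 0.10526
Fold change = 0.10526 / 0.2168 = 0.4855

0.486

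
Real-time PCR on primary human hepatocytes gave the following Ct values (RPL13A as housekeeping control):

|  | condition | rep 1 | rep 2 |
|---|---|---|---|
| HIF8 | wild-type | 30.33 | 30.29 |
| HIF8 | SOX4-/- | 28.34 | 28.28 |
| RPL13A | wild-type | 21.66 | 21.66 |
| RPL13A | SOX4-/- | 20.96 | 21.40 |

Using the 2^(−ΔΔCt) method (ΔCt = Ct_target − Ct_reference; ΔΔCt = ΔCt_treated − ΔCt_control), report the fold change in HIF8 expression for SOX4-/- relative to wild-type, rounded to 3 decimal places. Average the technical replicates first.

2.868

Mean Ct: HIF8 wild-type 30.310; HIF8 SOX4-/- 28.310; RPL13A wild-type 21.660; RPL13A SOX4-/- 21.180
ΔCt(wild-type) = 30.310 − 21.660 = 8.650
ΔCt(SOX4-/-) = 28.310 − 21.180 = 7.130
ΔΔCt = 7.130 − 8.650 = -1.520
Fold change = 2^(−(-1.520)) = 2^1.520 = 2.8679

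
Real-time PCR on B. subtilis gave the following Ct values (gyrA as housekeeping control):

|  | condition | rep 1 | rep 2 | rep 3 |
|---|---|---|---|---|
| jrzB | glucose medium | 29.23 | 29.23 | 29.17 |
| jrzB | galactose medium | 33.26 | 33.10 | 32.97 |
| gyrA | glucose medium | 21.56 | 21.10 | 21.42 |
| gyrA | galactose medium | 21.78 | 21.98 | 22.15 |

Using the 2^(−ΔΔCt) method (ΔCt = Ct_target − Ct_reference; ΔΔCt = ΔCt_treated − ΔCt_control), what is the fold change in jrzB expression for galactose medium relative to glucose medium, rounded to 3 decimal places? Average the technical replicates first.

Mean Ct: jrzB glucose medium 29.210; jrzB galactose medium 33.110; gyrA glucose medium 21.360; gyrA galactose medium 21.970
ΔCt(glucose medium) = 29.210 − 21.360 = 7.850
ΔCt(galactose medium) = 33.110 − 21.970 = 11.140
ΔΔCt = 11.140 − 7.850 = 3.290
Fold change = 2^(−3.290) = 0.1022

0.102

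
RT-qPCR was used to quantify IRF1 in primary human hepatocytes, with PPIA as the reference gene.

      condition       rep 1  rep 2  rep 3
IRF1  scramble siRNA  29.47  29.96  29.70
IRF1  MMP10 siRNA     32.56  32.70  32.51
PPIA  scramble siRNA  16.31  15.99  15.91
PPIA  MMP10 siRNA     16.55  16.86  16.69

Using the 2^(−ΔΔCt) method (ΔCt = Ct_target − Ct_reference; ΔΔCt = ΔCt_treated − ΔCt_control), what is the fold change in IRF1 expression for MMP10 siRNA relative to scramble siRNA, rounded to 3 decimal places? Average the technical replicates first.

Mean Ct: IRF1 scramble siRNA 29.710; IRF1 MMP10 siRNA 32.590; PPIA scramble siRNA 16.070; PPIA MMP10 siRNA 16.700
ΔCt(scramble siRNA) = 29.710 − 16.070 = 13.640
ΔCt(MMP10 siRNA) = 32.590 − 16.700 = 15.890
ΔΔCt = 15.890 − 13.640 = 2.250
Fold change = 2^(−2.250) = 0.2102

0.210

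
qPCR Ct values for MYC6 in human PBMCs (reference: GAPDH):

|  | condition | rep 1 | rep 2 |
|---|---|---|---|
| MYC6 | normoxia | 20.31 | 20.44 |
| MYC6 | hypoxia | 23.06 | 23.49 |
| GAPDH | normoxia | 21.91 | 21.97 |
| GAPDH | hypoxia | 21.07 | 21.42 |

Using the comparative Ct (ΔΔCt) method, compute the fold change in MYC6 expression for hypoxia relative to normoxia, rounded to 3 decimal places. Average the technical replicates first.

Mean Ct: MYC6 normoxia 20.375; MYC6 hypoxia 23.275; GAPDH normoxia 21.940; GAPDH hypoxia 21.245
ΔCt(normoxia) = 20.375 − 21.940 = -1.565
ΔCt(hypoxia) = 23.275 − 21.245 = 2.030
ΔΔCt = 2.030 − (-1.565) = 3.595
Fold change = 2^(−3.595) = 0.0828

0.083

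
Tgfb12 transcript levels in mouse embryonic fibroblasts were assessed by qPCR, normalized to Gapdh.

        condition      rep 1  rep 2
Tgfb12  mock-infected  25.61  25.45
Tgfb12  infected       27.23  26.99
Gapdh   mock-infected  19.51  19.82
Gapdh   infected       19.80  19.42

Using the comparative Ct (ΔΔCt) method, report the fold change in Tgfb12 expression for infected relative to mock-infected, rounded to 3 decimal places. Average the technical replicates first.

0.322

Mean Ct: Tgfb12 mock-infected 25.530; Tgfb12 infected 27.110; Gapdh mock-infected 19.665; Gapdh infected 19.610
ΔCt(mock-infected) = 25.530 − 19.665 = 5.865
ΔCt(infected) = 27.110 − 19.610 = 7.500
ΔΔCt = 7.500 − 5.865 = 1.635
Fold change = 2^(−1.635) = 0.3220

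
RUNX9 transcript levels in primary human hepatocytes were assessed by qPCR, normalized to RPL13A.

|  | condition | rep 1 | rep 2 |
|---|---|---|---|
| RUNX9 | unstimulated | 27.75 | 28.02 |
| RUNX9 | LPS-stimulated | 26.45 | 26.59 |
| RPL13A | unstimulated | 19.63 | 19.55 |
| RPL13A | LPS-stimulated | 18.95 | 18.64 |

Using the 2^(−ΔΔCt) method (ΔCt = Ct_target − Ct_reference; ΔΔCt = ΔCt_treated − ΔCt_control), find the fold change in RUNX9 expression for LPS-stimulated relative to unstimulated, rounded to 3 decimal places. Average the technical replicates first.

1.485

Mean Ct: RUNX9 unstimulated 27.885; RUNX9 LPS-stimulated 26.520; RPL13A unstimulated 19.590; RPL13A LPS-stimulated 18.795
ΔCt(unstimulated) = 27.885 − 19.590 = 8.295
ΔCt(LPS-stimulated) = 26.520 − 18.795 = 7.725
ΔΔCt = 7.725 − 8.295 = -0.570
Fold change = 2^(−(-0.570)) = 2^0.570 = 1.4845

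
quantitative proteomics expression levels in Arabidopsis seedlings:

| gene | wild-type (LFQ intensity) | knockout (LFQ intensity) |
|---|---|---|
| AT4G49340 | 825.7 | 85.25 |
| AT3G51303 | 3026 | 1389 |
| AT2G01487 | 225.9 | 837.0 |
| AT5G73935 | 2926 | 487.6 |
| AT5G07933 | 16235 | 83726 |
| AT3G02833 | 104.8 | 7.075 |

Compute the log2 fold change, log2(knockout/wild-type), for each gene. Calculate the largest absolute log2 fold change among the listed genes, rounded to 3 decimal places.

log2(85.25/825.7) = -3.276  (AT4G49340)
log2(1389/3026) = -1.123  (AT3G51303)
log2(837.0/225.9) = 1.890  (AT2G01487)
log2(487.6/2926) = -2.585  (AT5G73935)
log2(83726/16235) = 2.367  (AT5G07933)
log2(7.075/104.8) = -3.889  (AT3G02833)
The largest magnitude belongs to AT3G02833.

3.889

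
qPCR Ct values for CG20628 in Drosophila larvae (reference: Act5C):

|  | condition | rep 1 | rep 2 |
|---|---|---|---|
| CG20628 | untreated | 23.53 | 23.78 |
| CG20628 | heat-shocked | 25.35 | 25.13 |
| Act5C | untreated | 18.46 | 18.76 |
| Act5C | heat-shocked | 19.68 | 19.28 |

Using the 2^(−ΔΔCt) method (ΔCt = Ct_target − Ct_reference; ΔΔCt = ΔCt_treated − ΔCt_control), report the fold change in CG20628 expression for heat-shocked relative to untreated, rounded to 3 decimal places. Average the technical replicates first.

Mean Ct: CG20628 untreated 23.655; CG20628 heat-shocked 25.240; Act5C untreated 18.610; Act5C heat-shocked 19.480
ΔCt(untreated) = 23.655 − 18.610 = 5.045
ΔCt(heat-shocked) = 25.240 − 19.480 = 5.760
ΔΔCt = 5.760 − 5.045 = 0.715
Fold change = 2^(−0.715) = 0.6092

0.609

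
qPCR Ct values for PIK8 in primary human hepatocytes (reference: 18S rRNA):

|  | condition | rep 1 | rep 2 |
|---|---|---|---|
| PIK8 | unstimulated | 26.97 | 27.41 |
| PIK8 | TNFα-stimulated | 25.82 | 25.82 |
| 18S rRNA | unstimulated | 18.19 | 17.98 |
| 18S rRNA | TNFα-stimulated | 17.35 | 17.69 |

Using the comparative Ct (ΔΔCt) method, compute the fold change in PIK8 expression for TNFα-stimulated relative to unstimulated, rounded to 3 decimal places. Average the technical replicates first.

1.747

Mean Ct: PIK8 unstimulated 27.190; PIK8 TNFα-stimulated 25.820; 18S rRNA unstimulated 18.085; 18S rRNA TNFα-stimulated 17.520
ΔCt(unstimulated) = 27.190 − 18.085 = 9.105
ΔCt(TNFα-stimulated) = 25.820 − 17.520 = 8.300
ΔΔCt = 8.300 − 9.105 = -0.805
Fold change = 2^(−(-0.805)) = 2^0.805 = 1.7471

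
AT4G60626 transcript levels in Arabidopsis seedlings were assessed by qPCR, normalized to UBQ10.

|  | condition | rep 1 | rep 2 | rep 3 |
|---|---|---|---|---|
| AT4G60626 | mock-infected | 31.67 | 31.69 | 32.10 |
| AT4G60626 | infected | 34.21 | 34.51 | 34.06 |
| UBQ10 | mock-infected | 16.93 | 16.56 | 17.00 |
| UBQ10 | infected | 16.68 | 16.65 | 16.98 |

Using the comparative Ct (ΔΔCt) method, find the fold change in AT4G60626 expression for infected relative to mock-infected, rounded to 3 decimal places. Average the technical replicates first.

0.177

Mean Ct: AT4G60626 mock-infected 31.820; AT4G60626 infected 34.260; UBQ10 mock-infected 16.830; UBQ10 infected 16.770
ΔCt(mock-infected) = 31.820 − 16.830 = 14.990
ΔCt(infected) = 34.260 − 16.770 = 17.490
ΔΔCt = 17.490 − 14.990 = 2.500
Fold change = 2^(−2.500) = 0.1768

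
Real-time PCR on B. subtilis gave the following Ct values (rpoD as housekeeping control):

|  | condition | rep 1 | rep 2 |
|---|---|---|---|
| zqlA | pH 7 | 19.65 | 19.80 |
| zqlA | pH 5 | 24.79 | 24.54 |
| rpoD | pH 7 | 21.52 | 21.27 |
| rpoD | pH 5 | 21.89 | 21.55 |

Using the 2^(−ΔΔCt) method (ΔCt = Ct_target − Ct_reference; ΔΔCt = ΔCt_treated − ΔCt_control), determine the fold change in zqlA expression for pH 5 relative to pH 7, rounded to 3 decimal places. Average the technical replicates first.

0.041

Mean Ct: zqlA pH 7 19.725; zqlA pH 5 24.665; rpoD pH 7 21.395; rpoD pH 5 21.720
ΔCt(pH 7) = 19.725 − 21.395 = -1.670
ΔCt(pH 5) = 24.665 − 21.720 = 2.945
ΔΔCt = 2.945 − (-1.670) = 4.615
Fold change = 2^(−4.615) = 0.0408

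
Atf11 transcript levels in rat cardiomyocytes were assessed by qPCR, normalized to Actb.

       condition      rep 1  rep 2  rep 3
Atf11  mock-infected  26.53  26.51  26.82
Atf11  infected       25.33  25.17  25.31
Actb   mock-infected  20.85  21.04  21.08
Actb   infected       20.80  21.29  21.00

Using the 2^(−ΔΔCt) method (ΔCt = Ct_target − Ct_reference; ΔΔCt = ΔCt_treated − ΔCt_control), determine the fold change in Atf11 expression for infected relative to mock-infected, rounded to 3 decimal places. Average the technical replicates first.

Mean Ct: Atf11 mock-infected 26.620; Atf11 infected 25.270; Actb mock-infected 20.990; Actb infected 21.030
ΔCt(mock-infected) = 26.620 − 20.990 = 5.630
ΔCt(infected) = 25.270 − 21.030 = 4.240
ΔΔCt = 4.240 − 5.630 = -1.390
Fold change = 2^(−(-1.390)) = 2^1.390 = 2.6208

2.621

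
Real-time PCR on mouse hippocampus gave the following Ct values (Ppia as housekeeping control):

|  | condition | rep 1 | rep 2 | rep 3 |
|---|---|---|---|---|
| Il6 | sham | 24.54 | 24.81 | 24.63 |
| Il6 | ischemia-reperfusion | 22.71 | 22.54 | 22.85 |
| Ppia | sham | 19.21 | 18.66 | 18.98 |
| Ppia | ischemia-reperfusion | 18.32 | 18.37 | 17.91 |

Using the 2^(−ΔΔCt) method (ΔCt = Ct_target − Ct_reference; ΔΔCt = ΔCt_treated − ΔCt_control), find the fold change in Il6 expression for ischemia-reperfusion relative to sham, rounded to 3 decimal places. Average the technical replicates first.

2.313

Mean Ct: Il6 sham 24.660; Il6 ischemia-reperfusion 22.700; Ppia sham 18.950; Ppia ischemia-reperfusion 18.200
ΔCt(sham) = 24.660 − 18.950 = 5.710
ΔCt(ischemia-reperfusion) = 22.700 − 18.200 = 4.500
ΔΔCt = 4.500 − 5.710 = -1.210
Fold change = 2^(−(-1.210)) = 2^1.210 = 2.3134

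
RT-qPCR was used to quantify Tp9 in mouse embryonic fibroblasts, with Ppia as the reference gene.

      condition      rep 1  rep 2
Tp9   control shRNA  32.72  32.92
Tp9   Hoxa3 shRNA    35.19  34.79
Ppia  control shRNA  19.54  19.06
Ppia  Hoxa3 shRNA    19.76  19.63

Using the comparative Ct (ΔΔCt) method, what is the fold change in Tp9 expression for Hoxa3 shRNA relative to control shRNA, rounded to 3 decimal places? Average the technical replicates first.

Mean Ct: Tp9 control shRNA 32.820; Tp9 Hoxa3 shRNA 34.990; Ppia control shRNA 19.300; Ppia Hoxa3 shRNA 19.695
ΔCt(control shRNA) = 32.820 − 19.300 = 13.520
ΔCt(Hoxa3 shRNA) = 34.990 − 19.695 = 15.295
ΔΔCt = 15.295 − 13.520 = 1.775
Fold change = 2^(−1.775) = 0.2922

0.292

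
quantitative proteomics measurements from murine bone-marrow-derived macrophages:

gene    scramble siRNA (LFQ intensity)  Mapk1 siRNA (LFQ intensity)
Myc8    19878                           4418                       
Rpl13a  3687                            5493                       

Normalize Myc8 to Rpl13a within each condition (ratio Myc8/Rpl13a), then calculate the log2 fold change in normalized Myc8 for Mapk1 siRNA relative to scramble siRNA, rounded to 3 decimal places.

Myc8/Rpl13a (scramble siRNA) = 19878 / 3687 = 5.3914
Myc8/Rpl13a (Mapk1 siRNA) = 4418 / 5493 = 0.8043
Fold change = 0.8043 / 5.3914 = 0.1492
log2(0.1492) = -2.7449

-2.745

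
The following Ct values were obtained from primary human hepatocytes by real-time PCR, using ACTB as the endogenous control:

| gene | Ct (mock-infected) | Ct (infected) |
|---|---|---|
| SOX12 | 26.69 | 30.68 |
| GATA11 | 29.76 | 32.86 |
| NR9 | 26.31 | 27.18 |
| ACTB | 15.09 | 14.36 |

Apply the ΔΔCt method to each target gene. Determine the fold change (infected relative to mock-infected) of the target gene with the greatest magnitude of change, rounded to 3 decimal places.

0.038

SOX12: ΔΔCt = (30.68−14.36) − (26.69−15.09) = 16.32 − 11.60 = 4.72; fold change = 2^-4.72 = 0.038
GATA11: ΔΔCt = (32.86−14.36) − (29.76−15.09) = 18.50 − 14.67 = 3.83; fold change = 2^-3.83 = 0.070
NR9: ΔΔCt = (27.18−14.36) − (26.31−15.09) = 12.82 − 11.22 = 1.60; fold change = 2^-1.60 = 0.330
SOX12 has the largest |ΔΔCt| = 4.72.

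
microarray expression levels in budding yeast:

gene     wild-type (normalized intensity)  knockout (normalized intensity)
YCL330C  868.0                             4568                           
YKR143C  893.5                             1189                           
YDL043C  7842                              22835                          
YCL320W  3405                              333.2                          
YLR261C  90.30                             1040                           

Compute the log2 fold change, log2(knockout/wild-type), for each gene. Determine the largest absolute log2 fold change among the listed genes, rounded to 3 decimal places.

log2(4568/868.0) = 2.396  (YCL330C)
log2(1189/893.5) = 0.412  (YKR143C)
log2(22835/7842) = 1.542  (YDL043C)
log2(333.2/3405) = -3.353  (YCL320W)
log2(1040/90.30) = 3.526  (YLR261C)
The largest magnitude belongs to YLR261C.

3.526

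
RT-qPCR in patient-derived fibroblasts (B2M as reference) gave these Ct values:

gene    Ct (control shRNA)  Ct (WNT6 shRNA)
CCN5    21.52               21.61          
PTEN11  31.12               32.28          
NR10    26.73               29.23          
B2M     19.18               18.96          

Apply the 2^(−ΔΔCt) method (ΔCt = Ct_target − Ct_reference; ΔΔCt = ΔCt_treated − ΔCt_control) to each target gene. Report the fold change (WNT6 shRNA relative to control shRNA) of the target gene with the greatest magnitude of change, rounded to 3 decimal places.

CCN5: ΔΔCt = (21.61−18.96) − (21.52−19.18) = 2.65 − 2.34 = 0.31; fold change = 2^-0.31 = 0.807
PTEN11: ΔΔCt = (32.28−18.96) − (31.12−19.18) = 13.32 − 11.94 = 1.38; fold change = 2^-1.38 = 0.384
NR10: ΔΔCt = (29.23−18.96) − (26.73−19.18) = 10.27 − 7.55 = 2.72; fold change = 2^-2.72 = 0.152
NR10 has the largest |ΔΔCt| = 2.72.

0.152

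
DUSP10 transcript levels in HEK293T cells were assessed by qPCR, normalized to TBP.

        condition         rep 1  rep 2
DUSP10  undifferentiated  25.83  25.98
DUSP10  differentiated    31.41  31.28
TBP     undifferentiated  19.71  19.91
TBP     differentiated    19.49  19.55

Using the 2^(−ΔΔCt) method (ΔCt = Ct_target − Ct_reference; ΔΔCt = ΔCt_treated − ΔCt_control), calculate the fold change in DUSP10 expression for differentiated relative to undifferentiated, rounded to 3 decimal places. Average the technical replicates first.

Mean Ct: DUSP10 undifferentiated 25.905; DUSP10 differentiated 31.345; TBP undifferentiated 19.810; TBP differentiated 19.520
ΔCt(undifferentiated) = 25.905 − 19.810 = 6.095
ΔCt(differentiated) = 31.345 − 19.520 = 11.825
ΔΔCt = 11.825 − 6.095 = 5.730
Fold change = 2^(−5.730) = 0.0188

0.019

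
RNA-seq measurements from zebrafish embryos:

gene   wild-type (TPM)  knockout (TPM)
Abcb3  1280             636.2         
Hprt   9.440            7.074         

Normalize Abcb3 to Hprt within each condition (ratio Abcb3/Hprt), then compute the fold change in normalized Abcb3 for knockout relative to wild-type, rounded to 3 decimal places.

0.663

Abcb3/Hprt (wild-type) = 1280 / 9.440 = 135.59
Abcb3/Hprt (knockout) = 636.2 / 7.074 = 89.935
Fold change = 89.935 / 135.59 = 0.6633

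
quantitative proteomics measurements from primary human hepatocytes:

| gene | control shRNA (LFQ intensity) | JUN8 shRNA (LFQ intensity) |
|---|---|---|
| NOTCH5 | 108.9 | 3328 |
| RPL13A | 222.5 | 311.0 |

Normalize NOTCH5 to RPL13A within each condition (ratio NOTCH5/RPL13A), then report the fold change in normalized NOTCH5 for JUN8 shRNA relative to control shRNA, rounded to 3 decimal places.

21.864

NOTCH5/RPL13A (control shRNA) = 108.9 / 222.5 = 0.48944
NOTCH5/RPL13A (JUN8 shRNA) = 3328 / 311.0 = 10.701
Fold change = 10.701 / 0.48944 = 21.8638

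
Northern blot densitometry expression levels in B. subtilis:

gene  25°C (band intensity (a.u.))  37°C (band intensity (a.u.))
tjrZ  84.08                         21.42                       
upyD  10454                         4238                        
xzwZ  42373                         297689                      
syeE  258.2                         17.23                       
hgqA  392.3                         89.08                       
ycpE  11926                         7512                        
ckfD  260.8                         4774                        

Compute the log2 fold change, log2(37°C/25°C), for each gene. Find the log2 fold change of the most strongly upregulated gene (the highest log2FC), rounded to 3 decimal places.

4.194

log2(21.42/84.08) = -1.973  (tjrZ)
log2(4238/10454) = -1.303  (upyD)
log2(297689/42373) = 2.813  (xzwZ)
log2(17.23/258.2) = -3.905  (syeE)
log2(89.08/392.3) = -2.139  (hgqA)
log2(7512/11926) = -0.667  (ycpE)
log2(4774/260.8) = 4.194  (ckfD)
ckfD is most strongly upregulated.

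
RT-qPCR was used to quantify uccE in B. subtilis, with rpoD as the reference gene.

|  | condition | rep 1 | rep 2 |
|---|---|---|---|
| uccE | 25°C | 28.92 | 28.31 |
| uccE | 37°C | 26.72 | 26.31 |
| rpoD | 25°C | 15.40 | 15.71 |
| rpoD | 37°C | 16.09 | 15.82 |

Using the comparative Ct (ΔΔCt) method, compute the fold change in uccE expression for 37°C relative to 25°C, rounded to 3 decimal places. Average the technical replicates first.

5.657

Mean Ct: uccE 25°C 28.615; uccE 37°C 26.515; rpoD 25°C 15.555; rpoD 37°C 15.955
ΔCt(25°C) = 28.615 − 15.555 = 13.060
ΔCt(37°C) = 26.515 − 15.955 = 10.560
ΔΔCt = 10.560 − 13.060 = -2.500
Fold change = 2^(−(-2.500)) = 2^2.500 = 5.6569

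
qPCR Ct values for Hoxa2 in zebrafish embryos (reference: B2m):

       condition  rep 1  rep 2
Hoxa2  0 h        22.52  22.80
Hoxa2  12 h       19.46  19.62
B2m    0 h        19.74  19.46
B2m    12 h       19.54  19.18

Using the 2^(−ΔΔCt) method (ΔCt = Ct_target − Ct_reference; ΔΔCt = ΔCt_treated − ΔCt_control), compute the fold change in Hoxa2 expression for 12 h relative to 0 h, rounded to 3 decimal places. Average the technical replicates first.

Mean Ct: Hoxa2 0 h 22.660; Hoxa2 12 h 19.540; B2m 0 h 19.600; B2m 12 h 19.360
ΔCt(0 h) = 22.660 − 19.600 = 3.060
ΔCt(12 h) = 19.540 − 19.360 = 0.180
ΔΔCt = 0.180 − 3.060 = -2.880
Fold change = 2^(−(-2.880)) = 2^2.880 = 7.3615

7.362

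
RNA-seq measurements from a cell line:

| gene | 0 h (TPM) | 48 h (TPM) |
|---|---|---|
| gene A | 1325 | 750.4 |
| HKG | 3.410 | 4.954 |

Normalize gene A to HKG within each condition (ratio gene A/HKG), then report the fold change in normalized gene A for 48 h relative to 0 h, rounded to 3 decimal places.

gene A/HKG (0 h) = 1325 / 3.410 = 388.56
gene A/HKG (48 h) = 750.4 / 4.954 = 151.47
Fold change = 151.47 / 388.56 = 0.3898

0.390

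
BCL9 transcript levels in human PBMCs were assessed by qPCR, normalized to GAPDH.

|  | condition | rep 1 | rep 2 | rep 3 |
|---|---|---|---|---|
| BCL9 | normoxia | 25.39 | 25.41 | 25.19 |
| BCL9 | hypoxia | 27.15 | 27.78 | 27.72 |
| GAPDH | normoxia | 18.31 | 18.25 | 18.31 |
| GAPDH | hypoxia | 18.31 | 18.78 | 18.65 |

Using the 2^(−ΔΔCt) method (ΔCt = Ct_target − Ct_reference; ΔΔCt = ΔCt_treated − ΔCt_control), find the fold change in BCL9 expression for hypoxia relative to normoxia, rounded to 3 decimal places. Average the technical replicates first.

0.262

Mean Ct: BCL9 normoxia 25.330; BCL9 hypoxia 27.550; GAPDH normoxia 18.290; GAPDH hypoxia 18.580
ΔCt(normoxia) = 25.330 − 18.290 = 7.040
ΔCt(hypoxia) = 27.550 − 18.580 = 8.970
ΔΔCt = 8.970 − 7.040 = 1.930
Fold change = 2^(−1.930) = 0.2624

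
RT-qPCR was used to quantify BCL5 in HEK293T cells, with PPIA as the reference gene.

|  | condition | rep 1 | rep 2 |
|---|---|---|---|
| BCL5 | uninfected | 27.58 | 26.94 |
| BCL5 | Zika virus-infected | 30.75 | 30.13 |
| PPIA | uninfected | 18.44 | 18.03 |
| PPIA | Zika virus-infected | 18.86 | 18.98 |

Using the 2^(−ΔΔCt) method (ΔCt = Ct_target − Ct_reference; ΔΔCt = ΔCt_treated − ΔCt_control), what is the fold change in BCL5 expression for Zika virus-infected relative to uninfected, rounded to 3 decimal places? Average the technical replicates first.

0.177

Mean Ct: BCL5 uninfected 27.260; BCL5 Zika virus-infected 30.440; PPIA uninfected 18.235; PPIA Zika virus-infected 18.920
ΔCt(uninfected) = 27.260 − 18.235 = 9.025
ΔCt(Zika virus-infected) = 30.440 − 18.920 = 11.520
ΔΔCt = 11.520 − 9.025 = 2.495
Fold change = 2^(−2.495) = 0.1774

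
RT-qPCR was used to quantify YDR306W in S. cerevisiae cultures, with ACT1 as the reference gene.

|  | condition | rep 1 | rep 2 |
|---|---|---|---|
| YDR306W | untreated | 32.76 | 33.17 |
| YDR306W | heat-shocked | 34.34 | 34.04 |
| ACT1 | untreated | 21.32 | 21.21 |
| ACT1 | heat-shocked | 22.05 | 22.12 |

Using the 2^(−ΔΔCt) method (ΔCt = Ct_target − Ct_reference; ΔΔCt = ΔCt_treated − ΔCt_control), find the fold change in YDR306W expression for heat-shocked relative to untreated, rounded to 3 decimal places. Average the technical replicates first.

0.755

Mean Ct: YDR306W untreated 32.965; YDR306W heat-shocked 34.190; ACT1 untreated 21.265; ACT1 heat-shocked 22.085
ΔCt(untreated) = 32.965 − 21.265 = 11.700
ΔCt(heat-shocked) = 34.190 − 22.085 = 12.105
ΔΔCt = 12.105 − 11.700 = 0.405
Fold change = 2^(−0.405) = 0.7552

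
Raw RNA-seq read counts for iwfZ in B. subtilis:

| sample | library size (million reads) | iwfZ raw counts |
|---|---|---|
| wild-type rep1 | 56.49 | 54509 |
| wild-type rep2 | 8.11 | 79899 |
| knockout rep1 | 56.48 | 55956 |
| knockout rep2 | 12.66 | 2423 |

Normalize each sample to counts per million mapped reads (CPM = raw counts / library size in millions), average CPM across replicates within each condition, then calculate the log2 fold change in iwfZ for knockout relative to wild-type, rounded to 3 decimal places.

CPM(wild-type rep1) = 54509 / 56.49 = 964.9318
CPM(wild-type rep2) = 79899 / 8.11 = 9851.9112
CPM(knockout rep1) = 55956 / 56.48 = 990.7224
CPM(knockout rep2) = 2423 / 12.66 = 191.3902
mean CPM(wild-type) = 5408.4215; mean CPM(knockout) = 591.0563
Fold change = 591.0563 / 5408.4215 = 0.10928
log2(0.10928) = -3.1938

-3.194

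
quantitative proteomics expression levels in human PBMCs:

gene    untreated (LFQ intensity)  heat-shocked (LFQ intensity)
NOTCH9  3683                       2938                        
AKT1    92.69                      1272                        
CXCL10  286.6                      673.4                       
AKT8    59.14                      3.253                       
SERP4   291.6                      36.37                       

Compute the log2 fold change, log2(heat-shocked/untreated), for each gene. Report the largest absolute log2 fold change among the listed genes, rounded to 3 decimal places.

log2(2938/3683) = -0.326  (NOTCH9)
log2(1272/92.69) = 3.779  (AKT1)
log2(673.4/286.6) = 1.232  (CXCL10)
log2(3.253/59.14) = -4.184  (AKT8)
log2(36.37/291.6) = -3.003  (SERP4)
The largest magnitude belongs to AKT8.

4.184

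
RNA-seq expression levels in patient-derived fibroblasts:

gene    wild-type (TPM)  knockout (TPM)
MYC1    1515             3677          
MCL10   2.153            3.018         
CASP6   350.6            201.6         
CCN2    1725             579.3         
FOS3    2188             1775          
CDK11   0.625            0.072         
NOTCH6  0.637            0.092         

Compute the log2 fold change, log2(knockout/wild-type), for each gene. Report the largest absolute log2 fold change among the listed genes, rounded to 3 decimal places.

log2(3677/1515) = 1.279  (MYC1)
log2(3.018/2.153) = 0.487  (MCL10)
log2(201.6/350.6) = -0.798  (CASP6)
log2(579.3/1725) = -1.574  (CCN2)
log2(1775/2188) = -0.302  (FOS3)
log2(0.072/0.625) = -3.118  (CDK11)
log2(0.092/0.637) = -2.792  (NOTCH6)
The largest magnitude belongs to CDK11.

3.118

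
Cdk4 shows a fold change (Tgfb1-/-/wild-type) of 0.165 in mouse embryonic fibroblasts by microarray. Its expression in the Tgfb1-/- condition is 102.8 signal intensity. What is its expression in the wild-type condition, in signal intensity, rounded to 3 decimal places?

623.030

wild-type expression = 102.8 / 0.165 = 623.030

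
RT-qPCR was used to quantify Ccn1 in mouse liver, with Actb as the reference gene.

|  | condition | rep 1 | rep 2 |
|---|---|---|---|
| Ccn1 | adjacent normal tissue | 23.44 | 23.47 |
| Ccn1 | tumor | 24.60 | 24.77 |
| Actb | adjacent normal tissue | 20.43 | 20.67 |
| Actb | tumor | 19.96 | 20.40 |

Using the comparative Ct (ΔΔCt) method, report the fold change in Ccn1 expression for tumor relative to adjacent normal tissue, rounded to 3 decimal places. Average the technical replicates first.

0.330

Mean Ct: Ccn1 adjacent normal tissue 23.455; Ccn1 tumor 24.685; Actb adjacent normal tissue 20.550; Actb tumor 20.180
ΔCt(adjacent normal tissue) = 23.455 − 20.550 = 2.905
ΔCt(tumor) = 24.685 − 20.180 = 4.505
ΔΔCt = 4.505 − 2.905 = 1.600
Fold change = 2^(−1.600) = 0.3299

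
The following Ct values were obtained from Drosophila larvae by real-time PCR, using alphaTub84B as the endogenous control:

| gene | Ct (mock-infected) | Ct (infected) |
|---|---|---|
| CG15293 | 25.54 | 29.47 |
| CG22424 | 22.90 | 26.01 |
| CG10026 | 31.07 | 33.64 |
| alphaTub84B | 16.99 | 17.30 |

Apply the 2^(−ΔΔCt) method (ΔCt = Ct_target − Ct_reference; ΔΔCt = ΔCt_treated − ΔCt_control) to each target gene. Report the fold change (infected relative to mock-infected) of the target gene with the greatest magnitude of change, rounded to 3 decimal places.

CG15293: ΔΔCt = (29.47−17.30) − (25.54−16.99) = 12.17 − 8.55 = 3.62; fold change = 2^-3.62 = 0.081
CG22424: ΔΔCt = (26.01−17.30) − (22.90−16.99) = 8.71 − 5.91 = 2.80; fold change = 2^-2.80 = 0.144
CG10026: ΔΔCt = (33.64−17.30) − (31.07−16.99) = 16.34 − 14.08 = 2.26; fold change = 2^-2.26 = 0.209
CG15293 has the largest |ΔΔCt| = 3.62.

0.081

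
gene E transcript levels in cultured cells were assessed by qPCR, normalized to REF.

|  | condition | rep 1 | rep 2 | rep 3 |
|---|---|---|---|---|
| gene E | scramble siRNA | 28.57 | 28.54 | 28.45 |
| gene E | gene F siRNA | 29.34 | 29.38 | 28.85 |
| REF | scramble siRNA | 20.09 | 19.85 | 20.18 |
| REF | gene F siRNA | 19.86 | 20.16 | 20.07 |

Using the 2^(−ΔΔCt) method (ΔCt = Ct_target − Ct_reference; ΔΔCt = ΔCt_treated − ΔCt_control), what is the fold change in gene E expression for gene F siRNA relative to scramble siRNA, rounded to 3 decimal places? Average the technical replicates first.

0.624

Mean Ct: gene E scramble siRNA 28.520; gene E gene F siRNA 29.190; REF scramble siRNA 20.040; REF gene F siRNA 20.030
ΔCt(scramble siRNA) = 28.520 − 20.040 = 8.480
ΔCt(gene F siRNA) = 29.190 − 20.030 = 9.160
ΔΔCt = 9.160 − 8.480 = 0.680
Fold change = 2^(−0.680) = 0.6242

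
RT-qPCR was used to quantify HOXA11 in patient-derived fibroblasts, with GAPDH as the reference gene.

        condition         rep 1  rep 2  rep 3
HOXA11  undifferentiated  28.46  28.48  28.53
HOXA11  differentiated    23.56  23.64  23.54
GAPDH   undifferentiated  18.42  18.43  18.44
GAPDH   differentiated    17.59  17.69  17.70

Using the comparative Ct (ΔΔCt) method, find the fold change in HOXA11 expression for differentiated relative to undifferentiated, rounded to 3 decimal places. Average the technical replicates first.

Mean Ct: HOXA11 undifferentiated 28.490; HOXA11 differentiated 23.580; GAPDH undifferentiated 18.430; GAPDH differentiated 17.660
ΔCt(undifferentiated) = 28.490 − 18.430 = 10.060
ΔCt(differentiated) = 23.580 − 17.660 = 5.920
ΔΔCt = 5.920 − 10.060 = -4.140
Fold change = 2^(−(-4.140)) = 2^4.140 = 17.6305

17.630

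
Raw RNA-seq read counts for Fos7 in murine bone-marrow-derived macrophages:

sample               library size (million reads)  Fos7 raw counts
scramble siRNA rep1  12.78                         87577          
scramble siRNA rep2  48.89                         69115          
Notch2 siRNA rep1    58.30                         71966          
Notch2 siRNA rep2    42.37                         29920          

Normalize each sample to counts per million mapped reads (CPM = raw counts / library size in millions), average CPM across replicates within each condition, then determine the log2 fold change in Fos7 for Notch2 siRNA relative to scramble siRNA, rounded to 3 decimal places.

-2.091

CPM(scramble siRNA rep1) = 87577 / 12.78 = 6852.6604
CPM(scramble siRNA rep2) = 69115 / 48.89 = 1413.6838
CPM(Notch2 siRNA rep1) = 71966 / 58.30 = 1234.4082
CPM(Notch2 siRNA rep2) = 29920 / 42.37 = 706.1600
mean CPM(scramble siRNA) = 4133.1721; mean CPM(Notch2 siRNA) = 970.2841
Fold change = 970.2841 / 4133.1721 = 0.23476
log2(0.23476) = -2.0908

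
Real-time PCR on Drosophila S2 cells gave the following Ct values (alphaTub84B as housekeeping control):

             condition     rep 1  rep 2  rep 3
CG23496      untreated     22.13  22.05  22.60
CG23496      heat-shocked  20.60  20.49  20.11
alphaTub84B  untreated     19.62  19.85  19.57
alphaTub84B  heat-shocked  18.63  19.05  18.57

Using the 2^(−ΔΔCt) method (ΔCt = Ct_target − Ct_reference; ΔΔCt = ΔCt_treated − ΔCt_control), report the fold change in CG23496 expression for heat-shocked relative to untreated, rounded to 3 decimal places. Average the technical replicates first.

1.905

Mean Ct: CG23496 untreated 22.260; CG23496 heat-shocked 20.400; alphaTub84B untreated 19.680; alphaTub84B heat-shocked 18.750
ΔCt(untreated) = 22.260 − 19.680 = 2.580
ΔCt(heat-shocked) = 20.400 − 18.750 = 1.650
ΔΔCt = 1.650 − 2.580 = -0.930
Fold change = 2^(−(-0.930)) = 2^0.930 = 1.9053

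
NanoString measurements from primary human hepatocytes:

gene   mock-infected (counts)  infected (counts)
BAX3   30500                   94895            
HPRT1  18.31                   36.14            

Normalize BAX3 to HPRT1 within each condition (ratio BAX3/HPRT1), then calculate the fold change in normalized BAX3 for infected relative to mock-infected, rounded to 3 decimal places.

1.576

BAX3/HPRT1 (mock-infected) = 30500 / 18.31 = 1665.8
BAX3/HPRT1 (infected) = 94895 / 36.14 = 2625.8
Fold change = 2625.8 / 1665.8 = 1.5763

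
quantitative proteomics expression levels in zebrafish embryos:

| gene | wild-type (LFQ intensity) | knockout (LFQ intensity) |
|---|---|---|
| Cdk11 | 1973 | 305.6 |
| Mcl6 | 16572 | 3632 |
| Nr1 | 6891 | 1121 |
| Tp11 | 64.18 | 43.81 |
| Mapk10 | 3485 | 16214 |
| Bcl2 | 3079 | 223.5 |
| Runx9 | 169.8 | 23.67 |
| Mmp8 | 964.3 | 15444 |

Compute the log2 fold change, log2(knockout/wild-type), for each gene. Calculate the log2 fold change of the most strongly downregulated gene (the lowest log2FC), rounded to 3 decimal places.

-3.784

log2(305.6/1973) = -2.691  (Cdk11)
log2(3632/16572) = -2.190  (Mcl6)
log2(1121/6891) = -2.620  (Nr1)
log2(43.81/64.18) = -0.551  (Tp11)
log2(16214/3485) = 2.218  (Mapk10)
log2(223.5/3079) = -3.784  (Bcl2)
log2(23.67/169.8) = -2.843  (Runx9)
log2(15444/964.3) = 4.001  (Mmp8)
Bcl2 is most strongly downregulated.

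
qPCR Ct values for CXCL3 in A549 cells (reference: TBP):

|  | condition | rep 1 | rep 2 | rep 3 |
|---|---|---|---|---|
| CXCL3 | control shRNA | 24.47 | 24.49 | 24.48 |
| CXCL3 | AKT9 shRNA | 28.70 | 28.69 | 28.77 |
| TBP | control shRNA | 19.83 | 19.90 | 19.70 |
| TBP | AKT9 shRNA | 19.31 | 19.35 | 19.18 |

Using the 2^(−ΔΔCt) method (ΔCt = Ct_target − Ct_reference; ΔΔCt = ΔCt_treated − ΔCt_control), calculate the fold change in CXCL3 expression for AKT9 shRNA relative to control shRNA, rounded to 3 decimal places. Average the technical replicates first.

Mean Ct: CXCL3 control shRNA 24.480; CXCL3 AKT9 shRNA 28.720; TBP control shRNA 19.810; TBP AKT9 shRNA 19.280
ΔCt(control shRNA) = 24.480 − 19.810 = 4.670
ΔCt(AKT9 shRNA) = 28.720 − 19.280 = 9.440
ΔΔCt = 9.440 − 4.670 = 4.770
Fold change = 2^(−4.770) = 0.0367

0.037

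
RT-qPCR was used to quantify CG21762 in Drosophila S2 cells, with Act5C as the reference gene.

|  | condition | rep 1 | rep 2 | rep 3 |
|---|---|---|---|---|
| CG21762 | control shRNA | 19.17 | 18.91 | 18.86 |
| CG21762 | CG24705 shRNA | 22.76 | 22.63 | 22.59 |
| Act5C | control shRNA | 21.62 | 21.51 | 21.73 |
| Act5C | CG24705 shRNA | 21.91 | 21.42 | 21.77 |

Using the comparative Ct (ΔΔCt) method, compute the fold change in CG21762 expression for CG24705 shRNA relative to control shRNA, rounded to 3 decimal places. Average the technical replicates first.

0.082

Mean Ct: CG21762 control shRNA 18.980; CG21762 CG24705 shRNA 22.660; Act5C control shRNA 21.620; Act5C CG24705 shRNA 21.700
ΔCt(control shRNA) = 18.980 − 21.620 = -2.640
ΔCt(CG24705 shRNA) = 22.660 − 21.700 = 0.960
ΔΔCt = 0.960 − (-2.640) = 3.600
Fold change = 2^(−3.600) = 0.0825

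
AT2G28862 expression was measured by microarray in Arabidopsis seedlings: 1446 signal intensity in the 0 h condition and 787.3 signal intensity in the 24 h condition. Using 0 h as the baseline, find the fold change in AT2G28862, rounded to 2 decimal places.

0.54

Fold change = 787.3 / 1446 = 0.544
AT2G28862 is downregulated.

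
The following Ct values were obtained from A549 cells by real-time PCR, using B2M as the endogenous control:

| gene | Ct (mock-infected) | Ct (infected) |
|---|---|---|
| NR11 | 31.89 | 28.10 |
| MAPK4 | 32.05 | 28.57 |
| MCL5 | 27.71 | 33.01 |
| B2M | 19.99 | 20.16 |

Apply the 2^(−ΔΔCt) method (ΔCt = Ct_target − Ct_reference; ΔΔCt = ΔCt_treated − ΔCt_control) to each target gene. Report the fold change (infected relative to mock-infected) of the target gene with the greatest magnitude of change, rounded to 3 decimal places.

NR11: ΔΔCt = (28.10−20.16) − (31.89−19.99) = 7.94 − 11.90 = -3.96; fold change = 2^3.96 = 15.562
MAPK4: ΔΔCt = (28.57−20.16) − (32.05−19.99) = 8.41 − 12.06 = -3.65; fold change = 2^3.65 = 12.553
MCL5: ΔΔCt = (33.01−20.16) − (27.71−19.99) = 12.85 − 7.72 = 5.13; fold change = 2^-5.13 = 0.029
MCL5 has the largest |ΔΔCt| = 5.13.

0.029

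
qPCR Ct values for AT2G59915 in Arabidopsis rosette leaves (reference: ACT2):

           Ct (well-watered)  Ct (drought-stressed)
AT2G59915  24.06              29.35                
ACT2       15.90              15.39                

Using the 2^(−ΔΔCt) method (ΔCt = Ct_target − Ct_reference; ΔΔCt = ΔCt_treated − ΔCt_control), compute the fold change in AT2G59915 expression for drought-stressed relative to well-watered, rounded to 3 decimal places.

0.018

ΔCt(well-watered) = 24.060 − 15.900 = 8.160
ΔCt(drought-stressed) = 29.350 − 15.390 = 13.960
ΔΔCt = 13.960 − 8.160 = 5.800
Fold change = 2^(−5.800) = 0.0179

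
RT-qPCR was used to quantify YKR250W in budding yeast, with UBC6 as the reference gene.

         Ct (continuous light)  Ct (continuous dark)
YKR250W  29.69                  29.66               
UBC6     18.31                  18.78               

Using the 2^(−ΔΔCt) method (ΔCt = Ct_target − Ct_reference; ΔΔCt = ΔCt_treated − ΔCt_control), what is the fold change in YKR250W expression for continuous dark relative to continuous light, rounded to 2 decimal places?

1.41

ΔCt(continuous light) = 29.690 − 18.310 = 11.380
ΔCt(continuous dark) = 29.660 − 18.780 = 10.880
ΔΔCt = 10.880 − 11.380 = -0.500
Fold change = 2^(−(-0.500)) = 2^0.500 = 1.414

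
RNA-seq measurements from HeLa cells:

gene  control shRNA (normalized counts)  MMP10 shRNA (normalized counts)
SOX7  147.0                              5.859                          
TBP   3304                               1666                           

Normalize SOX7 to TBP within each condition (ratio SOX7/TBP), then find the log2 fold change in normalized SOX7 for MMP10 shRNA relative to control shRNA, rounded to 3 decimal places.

-3.661

SOX7/TBP (control shRNA) = 147.0 / 3304 = 0.044492
SOX7/TBP (MMP10 shRNA) = 5.859 / 1666 = 0.0035168
Fold change = 0.0035168 / 0.044492 = 0.0790
log2(0.0790) = -3.6612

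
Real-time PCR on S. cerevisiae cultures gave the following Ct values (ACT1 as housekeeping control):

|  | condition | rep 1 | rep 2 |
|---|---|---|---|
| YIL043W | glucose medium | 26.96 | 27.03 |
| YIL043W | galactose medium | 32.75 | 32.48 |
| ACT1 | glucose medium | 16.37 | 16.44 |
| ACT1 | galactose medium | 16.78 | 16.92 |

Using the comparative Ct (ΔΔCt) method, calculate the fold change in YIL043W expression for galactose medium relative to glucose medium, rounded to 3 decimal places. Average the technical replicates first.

0.028

Mean Ct: YIL043W glucose medium 26.995; YIL043W galactose medium 32.615; ACT1 glucose medium 16.405; ACT1 galactose medium 16.850
ΔCt(glucose medium) = 26.995 − 16.405 = 10.590
ΔCt(galactose medium) = 32.615 − 16.850 = 15.765
ΔΔCt = 15.765 − 10.590 = 5.175
Fold change = 2^(−5.175) = 0.0277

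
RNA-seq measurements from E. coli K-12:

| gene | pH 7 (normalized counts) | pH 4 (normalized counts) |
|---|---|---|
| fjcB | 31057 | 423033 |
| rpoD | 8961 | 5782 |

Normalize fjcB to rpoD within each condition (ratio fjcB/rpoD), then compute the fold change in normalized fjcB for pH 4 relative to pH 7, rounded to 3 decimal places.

21.110

fjcB/rpoD (pH 7) = 31057 / 8961 = 3.4658
fjcB/rpoD (pH 4) = 423033 / 5782 = 73.164
Fold change = 73.164 / 3.4658 = 21.1102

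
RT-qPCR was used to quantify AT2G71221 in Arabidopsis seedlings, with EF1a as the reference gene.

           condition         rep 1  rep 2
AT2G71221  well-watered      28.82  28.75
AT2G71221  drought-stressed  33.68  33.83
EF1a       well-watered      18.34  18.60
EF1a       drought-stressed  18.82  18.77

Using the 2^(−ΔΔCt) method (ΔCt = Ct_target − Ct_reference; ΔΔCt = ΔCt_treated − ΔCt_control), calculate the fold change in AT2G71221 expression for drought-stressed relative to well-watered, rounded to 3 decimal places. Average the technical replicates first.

0.040

Mean Ct: AT2G71221 well-watered 28.785; AT2G71221 drought-stressed 33.755; EF1a well-watered 18.470; EF1a drought-stressed 18.795
ΔCt(well-watered) = 28.785 − 18.470 = 10.315
ΔCt(drought-stressed) = 33.755 − 18.795 = 14.960
ΔΔCt = 14.960 − 10.315 = 4.645
Fold change = 2^(−4.645) = 0.0400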